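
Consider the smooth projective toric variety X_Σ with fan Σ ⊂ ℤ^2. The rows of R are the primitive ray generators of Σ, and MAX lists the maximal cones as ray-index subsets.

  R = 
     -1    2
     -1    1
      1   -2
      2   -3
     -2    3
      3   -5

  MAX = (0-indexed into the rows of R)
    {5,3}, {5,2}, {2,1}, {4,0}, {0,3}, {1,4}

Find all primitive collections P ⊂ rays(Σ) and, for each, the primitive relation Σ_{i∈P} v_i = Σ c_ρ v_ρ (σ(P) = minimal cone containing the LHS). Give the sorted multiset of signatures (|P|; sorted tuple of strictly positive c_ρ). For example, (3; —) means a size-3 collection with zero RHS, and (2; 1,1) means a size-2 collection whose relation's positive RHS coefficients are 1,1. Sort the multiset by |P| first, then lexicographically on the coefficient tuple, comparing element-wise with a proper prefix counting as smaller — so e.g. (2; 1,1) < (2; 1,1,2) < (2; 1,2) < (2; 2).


9 minimal non-faces of Δ(Σ) (on 6 rays):

  • {0,2}:  v_{0} + v_{2} = 0 — sig = (2; —)
  • {3,4}:  v_{3} + v_{4} = 0 — sig = (2; —)
  • {0,1}:  v_{0} + v_{1} = v_{4} — sig = (2; 1)
  • {0,5}:  v_{0} + v_{5} = v_{3} — sig = (2; 1)
  • {1,3}:  v_{1} + v_{3} = v_{2} — sig = (2; 1)
  • {2,3}:  v_{2} + v_{3} = v_{5} — sig = (2; 1)
  • {2,4}:  v_{2} + v_{4} = v_{1} — sig = (2; 1)
  • {4,5}:  v_{4} + v_{5} = v_{2} — sig = (2; 1)
  • {1,5}:  v_{1} + v_{5} = 2·v_{2} — sig = (2; 2)

Signatures (|P|; sorted positive RHS coefficients), sorted:
    |P|=2: 9 collections, coeffs (), (), (1), (1), (1), (1), (1), (1), (2)


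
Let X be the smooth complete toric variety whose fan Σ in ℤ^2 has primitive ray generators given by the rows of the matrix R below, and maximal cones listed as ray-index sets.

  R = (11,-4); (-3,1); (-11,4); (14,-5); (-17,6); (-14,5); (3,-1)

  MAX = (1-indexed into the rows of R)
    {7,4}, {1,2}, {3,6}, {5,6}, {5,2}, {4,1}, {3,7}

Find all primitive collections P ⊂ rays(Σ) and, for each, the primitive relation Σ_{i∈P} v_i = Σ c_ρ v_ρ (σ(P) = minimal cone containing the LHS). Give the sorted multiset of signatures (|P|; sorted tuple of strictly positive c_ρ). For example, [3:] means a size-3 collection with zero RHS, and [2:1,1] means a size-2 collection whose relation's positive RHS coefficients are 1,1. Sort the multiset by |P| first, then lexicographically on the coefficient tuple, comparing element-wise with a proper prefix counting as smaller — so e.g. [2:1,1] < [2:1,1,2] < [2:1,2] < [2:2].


Σ has 14 primitive collections:

  • {1,3}:  v_{1} + v_{3} = 0 ; sig = [2:]
  • {2,7}:  v_{2} + v_{7} = 0 ; sig = [2:]
  • {4,6}:  v_{4} + v_{6} = 0 ; sig = [2:]
  • {1,6}:  v_{1} + v_{6} = v_{2} ; sig = [2:1]
  • {1,7}:  v_{1} + v_{7} = v_{4} ; sig = [2:1]
  • {2,3}:  v_{2} + v_{3} = v_{6} ; sig = [2:1]
  • {2,4}:  v_{2} + v_{4} = v_{1} ; sig = [2:1]
  • {2,6}:  v_{2} + v_{6} = v_{5} ; sig = [2:1]
  • {3,4}:  v_{3} + v_{4} = v_{7} ; sig = [2:1]
  • {4,5}:  v_{4} + v_{5} = v_{2} ; sig = [2:1]
  • {5,7}:  v_{5} + v_{7} = v_{6} ; sig = [2:1]
  • {6,7}:  v_{6} + v_{7} = v_{3} ; sig = [2:1]
  • {1,5}:  v_{1} + v_{5} = 2·v_{2} ; sig = [2:2]
  • {3,5}:  v_{3} + v_{5} = 2·v_{6} ; sig = [2:2]

Signatures (|P|; sorted positive RHS coefficients), sorted:
    |P|=2: 14 collections, coeffs (), (), (), (1), (1), (1), (1), (1), (1), (1), (1), (1), (2), (2)


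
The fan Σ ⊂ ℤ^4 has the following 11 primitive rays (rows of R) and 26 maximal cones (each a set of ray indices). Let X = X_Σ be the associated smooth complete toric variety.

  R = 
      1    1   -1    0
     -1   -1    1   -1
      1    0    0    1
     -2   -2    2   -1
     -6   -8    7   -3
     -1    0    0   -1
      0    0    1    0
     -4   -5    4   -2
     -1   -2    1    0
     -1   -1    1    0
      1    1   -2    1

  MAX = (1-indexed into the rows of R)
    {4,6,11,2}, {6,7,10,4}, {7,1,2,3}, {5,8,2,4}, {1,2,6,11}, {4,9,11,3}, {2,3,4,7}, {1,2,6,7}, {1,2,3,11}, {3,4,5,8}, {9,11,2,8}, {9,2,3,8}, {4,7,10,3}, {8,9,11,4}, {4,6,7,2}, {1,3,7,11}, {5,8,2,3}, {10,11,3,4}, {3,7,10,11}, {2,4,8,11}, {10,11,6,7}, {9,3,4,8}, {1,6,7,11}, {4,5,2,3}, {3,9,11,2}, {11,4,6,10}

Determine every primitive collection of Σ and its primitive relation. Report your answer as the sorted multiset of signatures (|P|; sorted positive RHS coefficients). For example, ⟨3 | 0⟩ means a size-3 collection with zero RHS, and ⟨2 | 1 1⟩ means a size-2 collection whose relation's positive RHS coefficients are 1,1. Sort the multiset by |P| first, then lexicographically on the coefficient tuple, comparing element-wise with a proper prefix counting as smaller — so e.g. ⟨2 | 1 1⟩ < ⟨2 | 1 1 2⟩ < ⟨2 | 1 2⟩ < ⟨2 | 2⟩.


Primitive collections (24):

  P = {1,10}:  v_{1} + v_{10} = 0  →  sig = ⟨2 | 0⟩
  P = {3,6}:  v_{3} + v_{6} = 0  →  sig = ⟨2 | 0⟩
  P = {1,4}:  v_{1} + v_{4} = v_{2}  →  sig = ⟨2 | 1⟩
  P = {2,10}:  v_{2} + v_{10} = v_{4}  →  sig = ⟨2 | 1⟩
  P = {5,11}:  v_{5} + v_{11} = v_{8} + v_{9}  →  sig = ⟨2 | 1 1⟩
  P = {7,9}:  v_{7} + v_{9} = v_{3} + v_{4}  →  sig = ⟨2 | 1 1⟩
  P = {5,6}:  v_{5} + v_{6} = v_{2} + v_{4} + v_{8}  →  sig = ⟨2 | 1 1 1⟩
  P = {6,9}:  v_{6} + v_{9} = v_{2} + v_{4} + v_{11}  →  sig = ⟨2 | 1 1 1⟩
  P = {1,5}:  v_{1} + v_{5} = 2·v_{2} + v_{3} + v_{8}  →  sig = ⟨2 | 1 1 2⟩
  P = {1,9}:  v_{1} + v_{9} = 2·v_{2} + v_{3} + v_{11}  →  sig = ⟨2 | 1 1 2⟩
  P = {5,10}:  v_{5} + v_{10} = v_{3} + 2·v_{4} + v_{8}  →  sig = ⟨2 | 1 1 2⟩
  P = {7,8}:  v_{7} + v_{8} = v_{2} + v_{3} + 2·v_{4}  →  sig = ⟨2 | 1 1 2⟩
  P = {9,10}:  v_{9} + v_{10} = v_{3} + 2·v_{4} + v_{11}  →  sig = ⟨2 | 1 1 2⟩
  P = {1,8}:  v_{1} + v_{8} = 2·v_{2} + v_{9}  →  sig = ⟨2 | 1 2⟩
  P = {5,9}:  v_{5} + v_{9} = v_{3} + 2·v_{8}  →  sig = ⟨2 | 1 2⟩
  P = {8,10}:  v_{8} + v_{10} = 2·v_{4} + v_{9}  →  sig = ⟨2 | 1 2⟩
  P = {6,8}:  v_{6} + v_{8} = 2·v_{2} + 2·v_{4} + v_{11}  →  sig = ⟨2 | 1 2 2⟩
  P = {5,7}:  v_{5} + v_{7} = 2·v_{2} + 2·v_{3} + 3·v_{4}  →  sig = ⟨2 | 2 2 3⟩
  P = {2,7,11}:  v_{2} + v_{7} + v_{11} = 0  →  sig = ⟨3 | 0⟩
  P = {2,4,9}:  v_{2} + v_{4} + v_{9} = v_{8}  →  sig = ⟨3 | 1⟩
  P = {4,7,11}:  v_{4} + v_{7} + v_{11} = v_{10}  →  sig = ⟨3 | 1⟩
  P = {3,8,11}:  v_{3} + v_{8} + v_{11} = 2·v_{9}  →  sig = ⟨3 | 2⟩
  P = {2,3,4,8}:  v_{2} + v_{3} + v_{4} + v_{8} = v_{5}  →  sig = ⟨4 | 1⟩
  P = {2,3,4,11}:  v_{2} + v_{3} + v_{4} + v_{11} = v_{9}  →  sig = ⟨4 | 1⟩

Hence PRS(X_Σ) =
{ ⟨2 | 0⟩ ×2,  ⟨2 | 1⟩ ×2,  ⟨2 | 1 1⟩ ×2,  ⟨2 | 1 1 1⟩ ×2,  ⟨2 | 1 1 2⟩ ×5,  ⟨2 | 1 2⟩ ×3,  ⟨2 | 1 2 2⟩,  ⟨2 | 2 2 3⟩,  ⟨3 | 0⟩,  ⟨3 | 1⟩ ×2,  ⟨3 | 2⟩,  ⟨4 | 1⟩ ×2 }


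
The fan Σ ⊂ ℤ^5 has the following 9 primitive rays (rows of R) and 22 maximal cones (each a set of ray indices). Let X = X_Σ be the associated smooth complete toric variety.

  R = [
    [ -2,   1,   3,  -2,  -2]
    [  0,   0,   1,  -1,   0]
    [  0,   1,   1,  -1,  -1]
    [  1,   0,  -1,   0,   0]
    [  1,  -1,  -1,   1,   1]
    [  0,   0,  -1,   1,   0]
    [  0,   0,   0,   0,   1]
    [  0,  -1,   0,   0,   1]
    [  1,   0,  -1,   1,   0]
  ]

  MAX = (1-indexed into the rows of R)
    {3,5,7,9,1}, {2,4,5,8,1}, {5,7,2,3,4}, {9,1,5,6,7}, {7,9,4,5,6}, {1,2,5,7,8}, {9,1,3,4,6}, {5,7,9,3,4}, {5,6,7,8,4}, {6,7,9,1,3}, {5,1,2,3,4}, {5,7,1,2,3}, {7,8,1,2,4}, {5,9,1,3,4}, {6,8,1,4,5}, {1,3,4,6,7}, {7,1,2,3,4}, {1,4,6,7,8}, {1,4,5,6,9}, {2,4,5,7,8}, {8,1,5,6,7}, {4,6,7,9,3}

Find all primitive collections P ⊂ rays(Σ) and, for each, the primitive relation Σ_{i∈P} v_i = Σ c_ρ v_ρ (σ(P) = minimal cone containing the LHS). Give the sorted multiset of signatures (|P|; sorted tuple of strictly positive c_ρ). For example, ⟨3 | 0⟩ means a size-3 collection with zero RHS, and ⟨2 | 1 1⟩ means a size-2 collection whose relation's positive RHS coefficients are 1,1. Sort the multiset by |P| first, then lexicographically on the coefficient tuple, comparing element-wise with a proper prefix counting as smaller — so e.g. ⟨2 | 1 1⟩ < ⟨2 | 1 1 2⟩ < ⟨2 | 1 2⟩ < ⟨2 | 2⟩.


Primitive collections (7):

  {2,6}:  v_{2} + v_{6} = 0 — sig = ⟨2 | 0⟩
  {3,8}:  v_{3} + v_{8} = v_{2} — sig = ⟨2 | 1⟩
  {8,9}:  v_{8} + v_{9} = v_{5} — sig = ⟨2 | 1⟩
  {2,9}:  v_{2} + v_{9} = v_{3} + v_{5} — sig = ⟨2 | 1 1⟩
  {3,5,6}:  v_{3} + v_{5} + v_{6} = v_{9} — sig = ⟨3 | 1⟩
  {1,4,5,7}:  v_{1} + v_{4} + v_{5} + v_{7} = v_{2} — sig = ⟨4 | 1⟩
  {1,4,7,9}:  v_{1} + v_{4} + v_{7} + v_{9} = v_{3} — sig = ⟨4 | 1⟩

Signatures (|P|; sorted positive RHS coefficients), sorted:
[⟨2 | 0⟩, ⟨2 | 1⟩, ⟨2 | 1⟩, ⟨2 | 1 1⟩, ⟨3 | 1⟩, ⟨4 | 1⟩, ⟨4 | 1⟩]


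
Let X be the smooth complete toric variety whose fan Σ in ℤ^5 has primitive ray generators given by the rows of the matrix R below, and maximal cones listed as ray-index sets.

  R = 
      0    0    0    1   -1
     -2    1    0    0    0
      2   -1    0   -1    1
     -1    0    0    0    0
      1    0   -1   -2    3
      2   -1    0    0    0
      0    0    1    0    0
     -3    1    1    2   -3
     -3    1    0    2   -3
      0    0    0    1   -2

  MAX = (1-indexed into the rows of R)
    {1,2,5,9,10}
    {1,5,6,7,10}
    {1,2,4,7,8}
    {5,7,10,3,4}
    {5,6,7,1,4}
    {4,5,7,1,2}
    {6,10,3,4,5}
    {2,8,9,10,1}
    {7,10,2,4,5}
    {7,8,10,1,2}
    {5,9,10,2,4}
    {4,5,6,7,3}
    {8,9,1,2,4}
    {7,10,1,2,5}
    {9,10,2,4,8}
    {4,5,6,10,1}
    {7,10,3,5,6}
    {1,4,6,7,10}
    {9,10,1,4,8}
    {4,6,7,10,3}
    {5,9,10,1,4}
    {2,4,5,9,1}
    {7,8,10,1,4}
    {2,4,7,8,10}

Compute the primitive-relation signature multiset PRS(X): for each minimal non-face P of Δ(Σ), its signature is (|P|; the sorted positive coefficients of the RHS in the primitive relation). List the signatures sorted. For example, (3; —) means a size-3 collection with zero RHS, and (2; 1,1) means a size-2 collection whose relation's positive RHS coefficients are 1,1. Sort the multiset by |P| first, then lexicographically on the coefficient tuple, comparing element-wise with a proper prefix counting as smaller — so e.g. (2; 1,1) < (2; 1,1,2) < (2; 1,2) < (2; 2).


Primitive collections (12):

  {2,6}:  v_{2} + v_{6} = 0  so sig = (2; —)
  {1,3}:  v_{1} + v_{3} = v_{6}  so sig = (2; 1)
  {5,8}:  v_{5} + v_{8} = v_{2}  so sig = (2; 1)
  {7,9}:  v_{7} + v_{9} = v_{8}  so sig = (2; 1)
  {3,9}:  v_{3} + v_{9} = v_{4} + v_{10}  so sig = (2; 1,1)
  {3,8}:  v_{3} + v_{8} = v_{4} + v_{7} + v_{10}  so sig = (2; 1,1,1)
  {6,9}:  v_{6} + v_{9} = v_{1} + v_{4} + v_{10}  so sig = (2; 1,1,1)
  {2,3}:  v_{2} + v_{3} = v_{4} + v_{5} + v_{7} + v_{10}  so sig = (2; 1,1,1,1)
  {6,8}:  v_{6} + v_{8} = v_{1} + v_{4} + v_{7} + v_{10}  so sig = (2; 1,1,1,1)
  {1,2,4,10}:  v_{1} + v_{2} + v_{4} + v_{10} = v_{9}  so sig = (4; 1)
  {1,4,5,7,10}:  v_{1} + v_{4} + v_{5} + v_{7} + v_{10} = 0  so sig = (5; —)
  {4,5,6,7,10}:  v_{4} + v_{5} + v_{6} + v_{7} + v_{10} = v_{3}  so sig = (5; 1)

Signatures (|P|; sorted positive RHS coefficients), sorted:
    (2; —)
    (2; 1)
    (2; 1)
    (2; 1)
    (2; 1,1)
    (2; 1,1,1)
    (2; 1,1,1)
    (2; 1,1,1,1)
    (2; 1,1,1,1)
    (4; 1)
    (5; —)
    (5; 1)


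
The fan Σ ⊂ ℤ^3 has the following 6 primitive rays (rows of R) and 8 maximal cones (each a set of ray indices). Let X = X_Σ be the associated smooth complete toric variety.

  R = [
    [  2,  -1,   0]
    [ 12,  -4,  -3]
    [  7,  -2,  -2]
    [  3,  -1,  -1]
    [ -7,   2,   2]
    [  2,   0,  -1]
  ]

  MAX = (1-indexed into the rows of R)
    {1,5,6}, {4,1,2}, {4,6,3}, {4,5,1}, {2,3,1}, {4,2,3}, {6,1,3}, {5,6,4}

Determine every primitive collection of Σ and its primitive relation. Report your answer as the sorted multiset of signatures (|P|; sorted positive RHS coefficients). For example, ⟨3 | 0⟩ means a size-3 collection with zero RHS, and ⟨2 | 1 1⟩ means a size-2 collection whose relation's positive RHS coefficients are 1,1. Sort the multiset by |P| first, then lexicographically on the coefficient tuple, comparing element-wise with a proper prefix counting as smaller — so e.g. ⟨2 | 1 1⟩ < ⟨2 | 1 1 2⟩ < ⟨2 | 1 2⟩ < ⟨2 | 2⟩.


Primitive collections (5):

  P={3,5}:  v_{3} + v_{5} = 0  ⟹  sig = ⟨2 | 0⟩
  P={2,5}:  v_{2} + v_{5} = v_{1} + v_{4}  ⟹  sig = ⟨2 | 1 1⟩
  P={2,6}:  v_{2} + v_{6} = 2·v_{3}  ⟹  sig = ⟨2 | 2⟩
  P={1,3,4}:  v_{1} + v_{3} + v_{4} = v_{2}  ⟹  sig = ⟨3 | 1⟩
  P={1,4,6}:  v_{1} + v_{4} + v_{6} = v_{3}  ⟹  sig = ⟨3 | 1⟩

Signatures (|P|; sorted positive RHS coefficients), sorted:
{ ⟨2 | 0⟩,  ⟨2 | 1 1⟩,  ⟨2 | 2⟩,  ⟨3 | 1⟩ ×2 }


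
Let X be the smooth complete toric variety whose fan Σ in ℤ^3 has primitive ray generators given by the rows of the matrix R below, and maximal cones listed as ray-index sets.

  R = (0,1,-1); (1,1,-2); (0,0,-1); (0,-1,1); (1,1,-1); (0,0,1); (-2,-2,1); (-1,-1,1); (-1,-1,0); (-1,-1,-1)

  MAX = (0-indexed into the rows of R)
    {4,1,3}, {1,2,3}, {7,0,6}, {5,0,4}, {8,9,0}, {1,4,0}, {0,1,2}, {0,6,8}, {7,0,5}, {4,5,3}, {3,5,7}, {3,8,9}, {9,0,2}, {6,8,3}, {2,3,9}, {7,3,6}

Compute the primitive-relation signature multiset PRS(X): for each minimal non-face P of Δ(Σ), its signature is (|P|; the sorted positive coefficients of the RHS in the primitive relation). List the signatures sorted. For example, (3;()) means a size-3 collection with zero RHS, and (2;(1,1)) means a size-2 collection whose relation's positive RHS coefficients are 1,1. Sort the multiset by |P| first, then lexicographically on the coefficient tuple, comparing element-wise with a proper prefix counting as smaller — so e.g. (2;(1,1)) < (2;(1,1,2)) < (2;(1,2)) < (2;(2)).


|primitive collections| = 21. Relations:

  • {0,3}:  v_{0} + v_{3} = 0  ⟹  sig = (2;())
  • {2,5}:  v_{2} + v_{5} = 0  ⟹  sig = (2;())
  • {4,7}:  v_{4} + v_{7} = 0  ⟹  sig = (2;())
  • {1,5}:  v_{1} + v_{5} = v_{4}  ⟹  sig = (2;(1))
  • {1,6}:  v_{1} + v_{6} = v_{9}  ⟹  sig = (2;(1))
  • {1,7}:  v_{1} + v_{7} = v_{2}  ⟹  sig = (2;(1))
  • {2,4}:  v_{2} + v_{4} = v_{1}  ⟹  sig = (2;(1))
  • {2,7}:  v_{2} + v_{7} = v_{8}  ⟹  sig = (2;(1))
  • {2,8}:  v_{2} + v_{8} = v_{9}  ⟹  sig = (2;(1))
  • {4,6}:  v_{4} + v_{6} = v_{8}  ⟹  sig = (2;(1))
  • {4,8}:  v_{4} + v_{8} = v_{2}  ⟹  sig = (2;(1))
  • {5,8}:  v_{5} + v_{8} = v_{7}  ⟹  sig = (2;(1))
  • {5,9}:  v_{5} + v_{9} = v_{8}  ⟹  sig = (2;(1))
  • {7,8}:  v_{7} + v_{8} = v_{6}  ⟹  sig = (2;(1))
  • {1,8}:  v_{1} + v_{8} = 2·v_{2}  ⟹  sig = (2;(2))
  • {2,6}:  v_{2} + v_{6} = 2·v_{8}  ⟹  sig = (2;(2))
  • {4,9}:  v_{4} + v_{9} = 2·v_{2}  ⟹  sig = (2;(2))
  • {5,6}:  v_{5} + v_{6} = 2·v_{7}  ⟹  sig = (2;(2))
  • {7,9}:  v_{7} + v_{9} = 2·v_{8}  ⟹  sig = (2;(2))
  • {1,9}:  v_{1} + v_{9} = 3·v_{2}  ⟹  sig = (2;(3))
  • {6,9}:  v_{6} + v_{9} = 3·v_{8}  ⟹  sig = (2;(3))

Sorted signature multiset PRS(X):
    |P|=2: 21 collections, coeffs (), (), (), (1), (1), (1), (1), (1), (1), (1), (1), (1), (1), (1), (2), (2), (2), (2), (2), (3), (3)


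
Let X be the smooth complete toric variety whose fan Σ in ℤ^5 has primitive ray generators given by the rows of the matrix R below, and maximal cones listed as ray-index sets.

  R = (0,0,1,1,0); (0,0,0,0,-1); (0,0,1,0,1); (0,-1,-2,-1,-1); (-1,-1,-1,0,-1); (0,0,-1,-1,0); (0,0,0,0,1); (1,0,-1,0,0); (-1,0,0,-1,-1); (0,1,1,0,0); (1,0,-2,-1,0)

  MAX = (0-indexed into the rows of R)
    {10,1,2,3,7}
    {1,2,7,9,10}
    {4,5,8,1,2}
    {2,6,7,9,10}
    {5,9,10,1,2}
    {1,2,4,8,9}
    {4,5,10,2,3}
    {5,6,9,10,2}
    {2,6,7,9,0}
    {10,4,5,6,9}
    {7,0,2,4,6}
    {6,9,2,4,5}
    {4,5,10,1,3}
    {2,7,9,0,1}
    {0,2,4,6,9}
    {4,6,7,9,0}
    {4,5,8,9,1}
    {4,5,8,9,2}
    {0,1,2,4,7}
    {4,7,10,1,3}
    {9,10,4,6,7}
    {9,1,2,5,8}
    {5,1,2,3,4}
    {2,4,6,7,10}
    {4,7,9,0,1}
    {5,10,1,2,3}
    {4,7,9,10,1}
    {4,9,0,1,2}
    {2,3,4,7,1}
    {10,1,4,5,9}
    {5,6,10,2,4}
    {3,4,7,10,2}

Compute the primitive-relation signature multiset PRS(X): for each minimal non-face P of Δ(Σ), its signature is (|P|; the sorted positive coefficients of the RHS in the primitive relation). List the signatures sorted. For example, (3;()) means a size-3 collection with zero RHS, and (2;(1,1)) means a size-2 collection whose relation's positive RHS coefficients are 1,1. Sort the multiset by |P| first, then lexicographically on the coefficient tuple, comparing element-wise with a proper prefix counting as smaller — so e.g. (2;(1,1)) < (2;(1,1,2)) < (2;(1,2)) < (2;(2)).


Primitive collections (16):

  P={0,5}:  v_{0} + v_{5} = 0  so sig = (2;())
  P={1,6}:  v_{1} + v_{6} = 0  so sig = (2;())
  P={0,10}:  v_{0} + v_{10} = v_{7}  so sig = (2;(1))
  P={5,7}:  v_{5} + v_{7} = v_{10}  so sig = (2;(1))
  P={3,9}:  v_{3} + v_{9} = v_{1} + v_{5}  so sig = (2;(1,1))
  P={7,8}:  v_{7} + v_{8} = v_{1} + v_{5}  so sig = (2;(1,1))
  P={3,6}:  v_{3} + v_{6} = v_{2} + v_{4} + v_{10}  so sig = (2;(1,1,1))
  P={0,3}:  v_{0} + v_{3} = v_{1} + v_{2} + v_{4} + v_{7}  so sig = (2;(1,1,1,1))
  P={0,8}:  v_{0} + v_{8} = v_{1} + v_{2} + v_{4} + v_{9}  so sig = (2;(1,1,1,1))
  P={6,8}:  v_{6} + v_{8} = v_{2} + v_{4} + v_{5} + v_{9}  so sig = (2;(1,1,1,1))
  P={3,8}:  v_{3} + v_{8} = 2·v_{1} + v_{2} + v_{4} + 2·v_{5}  so sig = (2;(1,1,2,2))
  P={8,10}:  v_{8} + v_{10} = v_{1} + 2·v_{5}  so sig = (2;(1,2))
  P={2,4,7,9}:  v_{2} + v_{4} + v_{7} + v_{9} = 0  so sig = (4;())
  P={1,2,4,10}:  v_{1} + v_{2} + v_{4} + v_{10} = v_{3}  so sig = (4;(1))
  P={2,4,9,10}:  v_{2} + v_{4} + v_{9} + v_{10} = v_{5}  so sig = (4;(1))
  P={1,2,4,5,9}:  v_{1} + v_{2} + v_{4} + v_{5} + v_{9} = v_{8}  so sig = (5;(1))

Hence PRS(X_Σ) =
    |P|=2: 12 collections, coeffs (), (), (1), (1), (1,1), (1,1), (1,1,1), (1,1,1,1), (1,1,1,1), (1,1,1,1), (1,1,2,2), (1,2)
    |P|=4: 3 collections, coeffs (), (1), (1)
    |P|=5: 1 collection, coeffs (1)


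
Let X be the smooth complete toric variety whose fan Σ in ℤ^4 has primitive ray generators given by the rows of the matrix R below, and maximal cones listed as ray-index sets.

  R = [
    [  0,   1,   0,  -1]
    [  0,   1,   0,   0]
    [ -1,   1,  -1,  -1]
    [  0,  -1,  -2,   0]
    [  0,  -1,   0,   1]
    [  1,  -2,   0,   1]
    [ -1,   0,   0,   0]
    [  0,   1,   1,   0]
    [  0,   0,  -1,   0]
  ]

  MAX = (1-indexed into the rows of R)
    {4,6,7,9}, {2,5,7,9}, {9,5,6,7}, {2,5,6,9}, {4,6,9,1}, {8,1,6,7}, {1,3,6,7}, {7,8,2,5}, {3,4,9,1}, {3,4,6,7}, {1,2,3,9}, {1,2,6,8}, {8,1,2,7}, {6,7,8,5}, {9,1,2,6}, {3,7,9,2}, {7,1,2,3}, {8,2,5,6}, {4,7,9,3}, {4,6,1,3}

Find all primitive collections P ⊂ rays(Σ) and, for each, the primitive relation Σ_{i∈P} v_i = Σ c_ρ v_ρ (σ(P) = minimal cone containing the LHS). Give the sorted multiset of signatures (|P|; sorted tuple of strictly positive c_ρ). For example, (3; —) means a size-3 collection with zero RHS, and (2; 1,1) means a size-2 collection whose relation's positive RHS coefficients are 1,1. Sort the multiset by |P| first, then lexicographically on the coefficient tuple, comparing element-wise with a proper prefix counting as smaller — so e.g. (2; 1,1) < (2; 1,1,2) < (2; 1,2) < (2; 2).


Primitive collections (12):

  P={1,5}:  v_{1} + v_{5} = 0  ⟹  sig = (2; —)
  P={4,8}:  v_{4} + v_{8} = v_{9}  ⟹  sig = (2; 1)
  P={8,9}:  v_{8} + v_{9} = v_{2}  ⟹  sig = (2; 1)
  P={3,5}:  v_{3} + v_{5} = v_{7} + v_{9}  ⟹  sig = (2; 1,1)
  P={3,8}:  v_{3} + v_{8} = v_{1} + v_{2} + v_{7}  ⟹  sig = (2; 1,1,1)
  P={4,5}:  v_{4} + v_{5} = v_{6} + v_{7} + 2·v_{9}  ⟹  sig = (2; 1,1,2)
  P={2,4}:  v_{2} + v_{4} = 2·v_{9}  ⟹  sig = (2; 2)
  P={1,7,9}:  v_{1} + v_{7} + v_{9} = v_{3}  ⟹  sig = (3; 1)
  P={2,3,6}:  v_{2} + v_{3} + v_{6} = v_{9}  ⟹  sig = (3; 1)
  P={2,6,7}:  v_{2} + v_{6} + v_{7} = v_{5}  ⟹  sig = (3; 1)
  P={3,6,9}:  v_{3} + v_{6} + v_{9} = v_{4}  ⟹  sig = (3; 1)
  P={1,4,7}:  v_{1} + v_{4} + v_{7} = 2·v_{3} + v_{6}  ⟹  sig = (3; 1,2)

so the primitive-relation signature multiset is
[(2; —), (2; 1), (2; 1), (2; 1,1), (2; 1,1,1), (2; 1,1,2), (2; 2), (3; 1), (3; 1), (3; 1), (3; 1), (3; 1,2)]


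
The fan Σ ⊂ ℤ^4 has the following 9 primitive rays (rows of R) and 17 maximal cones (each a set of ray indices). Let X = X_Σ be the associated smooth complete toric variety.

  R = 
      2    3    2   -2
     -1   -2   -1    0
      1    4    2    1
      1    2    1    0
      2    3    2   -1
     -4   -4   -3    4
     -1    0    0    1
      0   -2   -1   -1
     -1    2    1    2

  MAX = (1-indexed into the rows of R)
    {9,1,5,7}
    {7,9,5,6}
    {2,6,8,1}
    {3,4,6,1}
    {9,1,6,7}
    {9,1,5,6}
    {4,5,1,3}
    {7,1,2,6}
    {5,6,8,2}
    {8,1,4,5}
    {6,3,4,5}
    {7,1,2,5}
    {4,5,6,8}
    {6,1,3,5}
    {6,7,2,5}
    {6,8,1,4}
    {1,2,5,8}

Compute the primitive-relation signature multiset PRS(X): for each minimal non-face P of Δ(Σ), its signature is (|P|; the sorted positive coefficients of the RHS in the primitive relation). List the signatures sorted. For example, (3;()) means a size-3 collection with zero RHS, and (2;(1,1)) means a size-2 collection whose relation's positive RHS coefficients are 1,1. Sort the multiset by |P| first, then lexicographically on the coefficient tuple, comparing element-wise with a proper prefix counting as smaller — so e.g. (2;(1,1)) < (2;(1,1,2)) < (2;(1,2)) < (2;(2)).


|primitive collections| = 14. Relations:

  P = {2,4}:  v_{2} + v_{4} = 0 ; sig = (2;())
  P = {3,8}:  v_{3} + v_{8} = v_{4} ; sig = (2;(1))
  P = {7,8}:  v_{7} + v_{8} = v_{2} ; sig = (2;(1))
  P = {8,9}:  v_{8} + v_{9} = v_{7} ; sig = (2;(1))
  P = {2,3}:  v_{2} + v_{3} = v_{1} + v_{5} + v_{6} ; sig = (2;(1,1,1))
  P = {4,7}:  v_{4} + v_{7} = v_{1} + v_{5} + v_{6} ; sig = (2;(1,1,1))
  P = {2,9}:  v_{2} + v_{9} = 2·v_{7} ; sig = (2;(2))
  P = {3,7}:  v_{3} + v_{7} = 2·v_{1} + 2·v_{5} + 2·v_{6} ; sig = (2;(2,2,2))
  P = {4,9}:  v_{4} + v_{9} = 2·v_{1} + 2·v_{5} + 2·v_{6} ; sig = (2;(2,2,2))
  P = {3,9}:  v_{3} + v_{9} = 3·v_{1} + 3·v_{5} + 3·v_{6} ; sig = (2;(3,3,3))
  P = {1,5,6,8}:  v_{1} + v_{5} + v_{6} + v_{8} = 0 ; sig = (4;())
  P = {1,2,5,6}:  v_{1} + v_{2} + v_{5} + v_{6} = v_{7} ; sig = (4;(1))
  P = {1,4,5,6}:  v_{1} + v_{4} + v_{5} + v_{6} = v_{3} ; sig = (4;(1))
  P = {1,5,6,7}:  v_{1} + v_{5} + v_{6} + v_{7} = v_{9} ; sig = (4;(1))

so the primitive-relation signature multiset is
[(2;()), (2;(1)), (2;(1)), (2;(1)), (2;(1,1,1)), (2;(1,1,1)), (2;(2)), (2;(2,2,2)), (2;(2,2,2)), (2;(3,3,3)), (4;()), (4;(1)), (4;(1)), (4;(1))]


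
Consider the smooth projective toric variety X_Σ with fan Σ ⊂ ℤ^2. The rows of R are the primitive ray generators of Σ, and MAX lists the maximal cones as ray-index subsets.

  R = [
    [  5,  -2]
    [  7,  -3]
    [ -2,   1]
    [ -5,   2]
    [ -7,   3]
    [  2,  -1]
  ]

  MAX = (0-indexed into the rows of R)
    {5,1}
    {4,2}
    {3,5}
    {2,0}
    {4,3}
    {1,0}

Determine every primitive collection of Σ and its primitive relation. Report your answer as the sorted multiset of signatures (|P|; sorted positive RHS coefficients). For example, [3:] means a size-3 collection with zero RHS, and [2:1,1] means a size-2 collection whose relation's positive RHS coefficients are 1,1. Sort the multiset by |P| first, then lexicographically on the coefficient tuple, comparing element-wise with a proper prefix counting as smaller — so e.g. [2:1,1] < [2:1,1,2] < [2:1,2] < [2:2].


Primitive collections (9):

  P = {0,3}:  v_{0} + v_{3} = 0 ; sig = [2:]
  P = {1,4}:  v_{1} + v_{4} = 0 ; sig = [2:]
  P = {2,5}:  v_{2} + v_{5} = 0 ; sig = [2:]
  P = {0,4}:  v_{0} + v_{4} = v_{2} ; sig = [2:1]
  P = {0,5}:  v_{0} + v_{5} = v_{1} ; sig = [2:1]
  P = {1,2}:  v_{1} + v_{2} = v_{0} ; sig = [2:1]
  P = {1,3}:  v_{1} + v_{3} = v_{5} ; sig = [2:1]
  P = {2,3}:  v_{2} + v_{3} = v_{4} ; sig = [2:1]
  P = {4,5}:  v_{4} + v_{5} = v_{3} ; sig = [2:1]

Hence PRS(X_Σ) =
{ [2:] ×3,  [2:1] ×6 }


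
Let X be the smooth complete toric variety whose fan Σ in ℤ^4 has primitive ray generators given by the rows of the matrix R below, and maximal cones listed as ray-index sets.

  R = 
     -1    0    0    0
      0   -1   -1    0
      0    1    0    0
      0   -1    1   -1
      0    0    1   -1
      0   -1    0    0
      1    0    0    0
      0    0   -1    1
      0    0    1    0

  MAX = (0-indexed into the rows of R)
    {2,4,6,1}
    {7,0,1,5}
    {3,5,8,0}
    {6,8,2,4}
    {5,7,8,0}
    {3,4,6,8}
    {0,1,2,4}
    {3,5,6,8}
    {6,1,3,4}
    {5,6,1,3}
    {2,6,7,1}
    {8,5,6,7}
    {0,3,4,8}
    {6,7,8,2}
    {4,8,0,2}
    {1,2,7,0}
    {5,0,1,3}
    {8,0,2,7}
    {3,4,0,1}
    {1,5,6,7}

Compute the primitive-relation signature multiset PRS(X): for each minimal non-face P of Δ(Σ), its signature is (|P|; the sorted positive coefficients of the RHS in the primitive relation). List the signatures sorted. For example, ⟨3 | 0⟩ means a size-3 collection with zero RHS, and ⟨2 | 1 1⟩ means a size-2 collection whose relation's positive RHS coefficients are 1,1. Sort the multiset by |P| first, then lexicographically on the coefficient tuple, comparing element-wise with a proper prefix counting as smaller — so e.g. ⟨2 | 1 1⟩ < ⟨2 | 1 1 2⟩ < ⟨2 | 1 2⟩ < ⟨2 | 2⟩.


The 7 primitive collections of Σ (r=9, n=4):

  {0,6}:  v_{0} + v_{6} = 0  →  sig = ⟨2 | 0⟩
  {2,5}:  v_{2} + v_{5} = 0  →  sig = ⟨2 | 0⟩
  {4,7}:  v_{4} + v_{7} = 0  →  sig = ⟨2 | 0⟩
  {1,8}:  v_{1} + v_{8} = v_{5}  →  sig = ⟨2 | 1⟩
  {2,3}:  v_{2} + v_{3} = v_{4}  →  sig = ⟨2 | 1⟩
  {3,7}:  v_{3} + v_{7} = v_{5}  →  sig = ⟨2 | 1⟩
  {4,5}:  v_{4} + v_{5} = v_{3}  →  sig = ⟨2 | 1⟩

Sorted signature multiset PRS(X):
    ⟨2 | 0⟩
    ⟨2 | 0⟩
    ⟨2 | 0⟩
    ⟨2 | 1⟩
    ⟨2 | 1⟩
    ⟨2 | 1⟩
    ⟨2 | 1⟩


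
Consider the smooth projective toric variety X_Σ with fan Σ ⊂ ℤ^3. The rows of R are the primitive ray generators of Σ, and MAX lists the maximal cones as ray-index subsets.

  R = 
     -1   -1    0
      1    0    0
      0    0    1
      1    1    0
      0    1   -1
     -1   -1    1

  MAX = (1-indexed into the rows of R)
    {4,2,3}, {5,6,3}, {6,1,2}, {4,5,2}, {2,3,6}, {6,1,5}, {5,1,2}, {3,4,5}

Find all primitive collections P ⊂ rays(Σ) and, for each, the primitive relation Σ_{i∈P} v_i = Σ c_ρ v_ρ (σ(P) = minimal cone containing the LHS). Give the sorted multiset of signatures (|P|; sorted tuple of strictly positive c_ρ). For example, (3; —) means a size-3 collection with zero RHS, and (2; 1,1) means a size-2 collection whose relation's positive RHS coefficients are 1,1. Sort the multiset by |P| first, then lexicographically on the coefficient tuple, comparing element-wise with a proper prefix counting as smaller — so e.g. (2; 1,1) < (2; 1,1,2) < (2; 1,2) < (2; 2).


|primitive collections| = 5. Relations:

  P={1,4}:  v_{1} + v_{4} = 0  ⟹  sig = (2; —)
  P={1,3}:  v_{1} + v_{3} = v_{6}  ⟹  sig = (2; 1)
  P={4,6}:  v_{4} + v_{6} = v_{3}  ⟹  sig = (2; 1)
  P={2,5,6}:  v_{2} + v_{5} + v_{6} = 0  ⟹  sig = (3; —)
  P={2,3,5}:  v_{2} + v_{3} + v_{5} = v_{4}  ⟹  sig = (3; 1)

Hence PRS(X_Σ) =
[(2; —), (2; 1), (2; 1), (3; —), (3; 1)]


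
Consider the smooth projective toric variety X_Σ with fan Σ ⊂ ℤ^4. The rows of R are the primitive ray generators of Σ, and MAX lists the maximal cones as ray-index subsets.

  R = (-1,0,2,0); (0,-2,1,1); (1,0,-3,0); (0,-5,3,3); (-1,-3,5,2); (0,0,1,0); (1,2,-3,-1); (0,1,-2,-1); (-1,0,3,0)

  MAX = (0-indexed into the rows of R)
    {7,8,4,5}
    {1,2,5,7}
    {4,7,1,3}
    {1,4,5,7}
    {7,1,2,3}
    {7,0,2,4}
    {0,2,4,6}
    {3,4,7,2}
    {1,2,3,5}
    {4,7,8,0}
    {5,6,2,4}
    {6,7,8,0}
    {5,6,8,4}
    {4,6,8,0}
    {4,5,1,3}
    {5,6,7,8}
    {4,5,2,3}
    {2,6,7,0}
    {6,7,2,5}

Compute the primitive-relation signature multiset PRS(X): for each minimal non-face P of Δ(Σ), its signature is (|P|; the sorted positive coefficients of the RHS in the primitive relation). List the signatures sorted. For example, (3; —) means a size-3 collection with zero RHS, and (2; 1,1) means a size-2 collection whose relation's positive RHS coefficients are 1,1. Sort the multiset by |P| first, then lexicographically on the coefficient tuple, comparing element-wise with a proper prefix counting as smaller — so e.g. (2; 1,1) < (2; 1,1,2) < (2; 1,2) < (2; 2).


12 collections generate NE(X_Σ); each relation:

  • {2,8}:  v_{2} + v_{8} = 0 — sig = (2; —)
  • {0,5}:  v_{0} + v_{5} = v_{8} — sig = (2; 1)
  • {0,1}:  v_{0} + v_{1} = v_{4} + v_{7} — sig = (2; 1,1)
  • {1,6}:  v_{1} + v_{6} = v_{2} + v_{5} — sig = (2; 1,1)
  • {3,8}:  v_{3} + v_{8} = v_{1} + v_{4} — sig = (2; 1,1)
  • {1,8}:  v_{1} + v_{8} = v_{4} + v_{5} + v_{7} — sig = (2; 1,1,1)
  • {0,3}:  v_{0} + v_{3} = v_{2} + 2·v_{4} + v_{7} — sig = (2; 1,1,2)
  • {3,6}:  v_{3} + v_{6} = 2·v_{2} + v_{4} + v_{5} — sig = (2; 1,1,2)
  • {4,6,7}:  v_{4} + v_{6} + v_{7} = 0 — sig = (3; —)
  • {1,2,4}:  v_{1} + v_{2} + v_{4} = v_{3} — sig = (3; 1)
  • {3,5,7}:  v_{3} + v_{5} + v_{7} = 2·v_{1} — sig = (3; 2)
  • {2,4,5,7}:  v_{2} + v_{4} + v_{5} + v_{7} = v_{1} — sig = (4; 1)

Sorted signature multiset PRS(X):
{ (2; —),  (2; 1),  (2; 1,1) ×3,  (2; 1,1,1),  (2; 1,1,2) ×2,  (3; —),  (3; 1),  (3; 2),  (4; 1) }


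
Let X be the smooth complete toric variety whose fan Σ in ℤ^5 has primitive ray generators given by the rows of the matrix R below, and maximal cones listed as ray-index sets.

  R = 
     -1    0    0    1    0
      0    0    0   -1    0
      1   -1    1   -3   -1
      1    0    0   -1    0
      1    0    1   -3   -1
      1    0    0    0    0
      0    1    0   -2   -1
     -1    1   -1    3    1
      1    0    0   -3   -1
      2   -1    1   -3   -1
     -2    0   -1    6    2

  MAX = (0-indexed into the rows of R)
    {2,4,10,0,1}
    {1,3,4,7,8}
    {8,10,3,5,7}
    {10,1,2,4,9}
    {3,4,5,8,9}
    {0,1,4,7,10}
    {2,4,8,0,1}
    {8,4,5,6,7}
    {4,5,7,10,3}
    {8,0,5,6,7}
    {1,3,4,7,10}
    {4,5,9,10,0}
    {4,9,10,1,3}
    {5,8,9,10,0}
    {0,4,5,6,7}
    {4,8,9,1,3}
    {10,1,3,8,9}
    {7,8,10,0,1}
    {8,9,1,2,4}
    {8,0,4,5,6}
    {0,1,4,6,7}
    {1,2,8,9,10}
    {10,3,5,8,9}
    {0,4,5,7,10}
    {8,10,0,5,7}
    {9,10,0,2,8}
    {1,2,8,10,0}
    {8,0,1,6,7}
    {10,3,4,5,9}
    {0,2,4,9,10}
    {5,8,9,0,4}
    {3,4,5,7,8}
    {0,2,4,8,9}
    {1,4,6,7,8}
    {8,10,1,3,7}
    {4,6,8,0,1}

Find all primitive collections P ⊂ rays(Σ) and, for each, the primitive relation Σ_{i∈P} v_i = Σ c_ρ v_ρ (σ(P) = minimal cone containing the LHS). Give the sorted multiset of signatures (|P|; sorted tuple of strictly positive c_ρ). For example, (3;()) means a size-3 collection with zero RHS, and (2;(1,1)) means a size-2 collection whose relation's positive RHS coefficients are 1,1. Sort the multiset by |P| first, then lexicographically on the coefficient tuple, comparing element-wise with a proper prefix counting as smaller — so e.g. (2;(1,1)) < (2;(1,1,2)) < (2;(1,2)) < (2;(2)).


Minimal non-faces — 13 found among 11 rays, 36 max cones:

  • {0,3}:  v_{0} + v_{3} = 0  ⇒ sig = (2;())
  • {2,7}:  v_{2} + v_{7} = 0  ⇒ sig = (2;())
  • {1,5}:  v_{1} + v_{5} = v_{3}  ⇒ sig = (2;(1))
  • {2,5}:  v_{2} + v_{5} = v_{9}  ⇒ sig = (2;(1))
  • {7,9}:  v_{7} + v_{9} = v_{5}  ⇒ sig = (2;(1))
  • {2,3}:  v_{2} + v_{3} = v_{1} + v_{9}  ⇒ sig = (2;(1,1))
  • {6,10}:  v_{6} + v_{10} = v_{0} + v_{7}  ⇒ sig = (2;(1,1))
  • {2,6}:  v_{2} + v_{6} = v_{0} + v_{4} + v_{8}  ⇒ sig = (2;(1,1,1))
  • {3,6}:  v_{3} + v_{6} = v_{4} + v_{7} + v_{8}  ⇒ sig = (2;(1,1,1))
  • {6,9}:  v_{6} + v_{9} = v_{0} + v_{4} + v_{5} + v_{8}  ⇒ sig = (2;(1,1,1,1))
  • {4,8,10}:  v_{4} + v_{8} + v_{10} = 0  ⇒ sig = (3;())
  • {0,1,9}:  v_{0} + v_{1} + v_{9} = v_{2}  ⇒ sig = (3;(1))
  • {0,4,7,8}:  v_{0} + v_{4} + v_{7} + v_{8} = v_{6}  ⇒ sig = (4;(1))

so the primitive-relation signature multiset is
    |P|=2: 10 collections, coeffs (), (), (1), (1), (1), (1,1), (1,1), (1,1,1), (1,1,1), (1,1,1,1)
    |P|=3: 2 collections, coeffs (), (1)
    |P|=4: 1 collection, coeffs (1)


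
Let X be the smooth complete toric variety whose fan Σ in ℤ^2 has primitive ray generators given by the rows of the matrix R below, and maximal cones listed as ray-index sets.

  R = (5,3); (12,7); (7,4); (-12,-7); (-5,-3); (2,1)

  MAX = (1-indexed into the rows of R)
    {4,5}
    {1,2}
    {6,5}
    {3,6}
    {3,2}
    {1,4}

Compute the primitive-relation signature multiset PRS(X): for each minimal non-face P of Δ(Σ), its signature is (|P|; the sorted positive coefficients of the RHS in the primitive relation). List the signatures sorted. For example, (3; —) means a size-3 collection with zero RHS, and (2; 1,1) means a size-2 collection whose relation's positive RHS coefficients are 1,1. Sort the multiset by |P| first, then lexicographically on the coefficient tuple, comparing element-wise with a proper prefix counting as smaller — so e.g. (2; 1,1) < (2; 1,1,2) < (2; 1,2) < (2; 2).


9 minimal non-faces of Δ(Σ) (on 6 rays):

  P={1,5}:  v_{1} + v_{5} = 0 — sig = (2; —)
  P={2,4}:  v_{2} + v_{4} = 0 — sig = (2; —)
  P={1,3}:  v_{1} + v_{3} = v_{2} — sig = (2; 1)
  P={1,6}:  v_{1} + v_{6} = v_{3} — sig = (2; 1)
  P={2,5}:  v_{2} + v_{5} = v_{3} — sig = (2; 1)
  P={3,4}:  v_{3} + v_{4} = v_{5} — sig = (2; 1)
  P={3,5}:  v_{3} + v_{5} = v_{6} — sig = (2; 1)
  P={2,6}:  v_{2} + v_{6} = 2·v_{3} — sig = (2; 2)
  P={4,6}:  v_{4} + v_{6} = 2·v_{5} — sig = (2; 2)

so the primitive-relation signature multiset is
    (2; —)
    (2; —)
    (2; 1)
    (2; 1)
    (2; 1)
    (2; 1)
    (2; 1)
    (2; 2)
    (2; 2)


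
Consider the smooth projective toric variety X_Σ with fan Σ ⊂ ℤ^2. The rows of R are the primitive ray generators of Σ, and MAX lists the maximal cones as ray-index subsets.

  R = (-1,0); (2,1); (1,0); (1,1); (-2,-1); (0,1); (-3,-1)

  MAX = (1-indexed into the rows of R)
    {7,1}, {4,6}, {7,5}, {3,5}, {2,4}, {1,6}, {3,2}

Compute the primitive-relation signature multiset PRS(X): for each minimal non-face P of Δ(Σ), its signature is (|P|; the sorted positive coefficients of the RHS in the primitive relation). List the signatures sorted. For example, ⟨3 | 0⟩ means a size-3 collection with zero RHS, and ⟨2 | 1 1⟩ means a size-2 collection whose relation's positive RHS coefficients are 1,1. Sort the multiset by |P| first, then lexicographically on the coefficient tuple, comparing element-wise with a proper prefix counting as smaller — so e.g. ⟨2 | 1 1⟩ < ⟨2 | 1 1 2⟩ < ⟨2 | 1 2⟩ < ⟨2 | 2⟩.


14 collections generate NE(X_Σ); each relation:

  • {1,3}:  v_{1} + v_{3} = 0 ; sig = ⟨2 | 0⟩
  • {2,5}:  v_{2} + v_{5} = 0 ; sig = ⟨2 | 0⟩
  • {1,2}:  v_{1} + v_{2} = v_{4} ; sig = ⟨2 | 1⟩
  • {1,4}:  v_{1} + v_{4} = v_{6} ; sig = ⟨2 | 1⟩
  • {1,5}:  v_{1} + v_{5} = v_{7} ; sig = ⟨2 | 1⟩
  • {2,7}:  v_{2} + v_{7} = v_{1} ; sig = ⟨2 | 1⟩
  • {3,4}:  v_{3} + v_{4} = v_{2} ; sig = ⟨2 | 1⟩
  • {3,6}:  v_{3} + v_{6} = v_{4} ; sig = ⟨2 | 1⟩
  • {3,7}:  v_{3} + v_{7} = v_{5} ; sig = ⟨2 | 1⟩
  • {4,5}:  v_{4} + v_{5} = v_{1} ; sig = ⟨2 | 1⟩
  • {2,6}:  v_{2} + v_{6} = 2·v_{4} ; sig = ⟨2 | 2⟩
  • {4,7}:  v_{4} + v_{7} = 2·v_{1} ; sig = ⟨2 | 2⟩
  • {5,6}:  v_{5} + v_{6} = 2·v_{1} ; sig = ⟨2 | 2⟩
  • {6,7}:  v_{6} + v_{7} = 3·v_{1} ; sig = ⟨2 | 3⟩

Sorted signature multiset PRS(X):
    |P|=2: 14 collections, coeffs (), (), (1), (1), (1), (1), (1), (1), (1), (1), (2), (2), (2), (3)


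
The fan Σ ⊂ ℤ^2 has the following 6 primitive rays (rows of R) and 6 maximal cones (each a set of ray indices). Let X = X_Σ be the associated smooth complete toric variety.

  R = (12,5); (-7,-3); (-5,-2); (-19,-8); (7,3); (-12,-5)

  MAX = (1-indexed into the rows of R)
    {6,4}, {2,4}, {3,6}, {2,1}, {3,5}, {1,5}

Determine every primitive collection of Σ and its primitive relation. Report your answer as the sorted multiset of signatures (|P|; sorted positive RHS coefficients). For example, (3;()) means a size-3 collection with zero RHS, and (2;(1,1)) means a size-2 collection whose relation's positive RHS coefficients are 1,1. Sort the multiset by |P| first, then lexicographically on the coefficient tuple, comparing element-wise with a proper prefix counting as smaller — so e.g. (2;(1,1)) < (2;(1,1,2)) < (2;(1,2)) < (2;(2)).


9 collections generate NE(X_Σ); each relation:

  • {1,6}:  v_{1} + v_{6} = 0 — sig = (2;())
  • {2,5}:  v_{2} + v_{5} = 0 — sig = (2;())
  • {1,3}:  v_{1} + v_{3} = v_{5} — sig = (2;(1))
  • {1,4}:  v_{1} + v_{4} = v_{2} — sig = (2;(1))
  • {2,3}:  v_{2} + v_{3} = v_{6} — sig = (2;(1))
  • {2,6}:  v_{2} + v_{6} = v_{4} — sig = (2;(1))
  • {4,5}:  v_{4} + v_{5} = v_{6} — sig = (2;(1))
  • {5,6}:  v_{5} + v_{6} = v_{3} — sig = (2;(1))
  • {3,4}:  v_{3} + v_{4} = 2·v_{6} — sig = (2;(2))

Hence PRS(X_Σ) =
    |P|=2: 9 collections, coeffs (), (), (1), (1), (1), (1), (1), (1), (2)


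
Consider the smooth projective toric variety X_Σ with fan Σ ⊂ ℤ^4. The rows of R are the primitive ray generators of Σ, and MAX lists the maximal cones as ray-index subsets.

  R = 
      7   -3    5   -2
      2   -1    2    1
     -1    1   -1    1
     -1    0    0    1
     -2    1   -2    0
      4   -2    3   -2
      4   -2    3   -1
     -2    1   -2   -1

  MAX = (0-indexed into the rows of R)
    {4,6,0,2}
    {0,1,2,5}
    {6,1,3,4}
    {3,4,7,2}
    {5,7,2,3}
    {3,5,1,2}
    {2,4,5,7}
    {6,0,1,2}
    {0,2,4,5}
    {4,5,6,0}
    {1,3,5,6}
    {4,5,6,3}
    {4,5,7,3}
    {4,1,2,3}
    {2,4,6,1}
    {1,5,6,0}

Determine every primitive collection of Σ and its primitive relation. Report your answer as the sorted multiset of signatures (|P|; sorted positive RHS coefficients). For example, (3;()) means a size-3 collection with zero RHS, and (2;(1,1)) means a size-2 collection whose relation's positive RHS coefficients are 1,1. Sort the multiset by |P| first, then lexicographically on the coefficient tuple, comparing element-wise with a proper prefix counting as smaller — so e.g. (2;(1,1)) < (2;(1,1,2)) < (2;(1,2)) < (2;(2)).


9 collections generate NE(X_Σ); each relation:

  • {1,7}:  v_{1} + v_{7} = 0 ; sig = (2;())
  • {0,3}:  v_{0} + v_{3} = v_{1} + v_{5} ; sig = (2;(1,1))
  • {6,7}:  v_{6} + v_{7} = v_{4} + v_{5} ; sig = (2;(1,1))
  • {0,7}:  v_{0} + v_{7} = v_{2} + v_{4} + 2·v_{5} ; sig = (2;(1,1,2))
  • {1,4,5}:  v_{1} + v_{4} + v_{5} = v_{6} ; sig = (3;(1))
  • {2,3,6}:  v_{2} + v_{3} + v_{6} = v_{1} ; sig = (3;(1))
  • {2,5,6}:  v_{2} + v_{5} + v_{6} = v_{0} ; sig = (3;(1))
  • {0,1,4}:  v_{0} + v_{1} + v_{4} = v_{2} + 2·v_{6} ; sig = (3;(1,2))
  • {2,3,4,5}:  v_{2} + v_{3} + v_{4} + v_{5} = 0 ; sig = (4;())

Sorted signature multiset PRS(X):
[(2;()), (2;(1,1)), (2;(1,1)), (2;(1,1,2)), (3;(1)), (3;(1)), (3;(1)), (3;(1,2)), (4;())]


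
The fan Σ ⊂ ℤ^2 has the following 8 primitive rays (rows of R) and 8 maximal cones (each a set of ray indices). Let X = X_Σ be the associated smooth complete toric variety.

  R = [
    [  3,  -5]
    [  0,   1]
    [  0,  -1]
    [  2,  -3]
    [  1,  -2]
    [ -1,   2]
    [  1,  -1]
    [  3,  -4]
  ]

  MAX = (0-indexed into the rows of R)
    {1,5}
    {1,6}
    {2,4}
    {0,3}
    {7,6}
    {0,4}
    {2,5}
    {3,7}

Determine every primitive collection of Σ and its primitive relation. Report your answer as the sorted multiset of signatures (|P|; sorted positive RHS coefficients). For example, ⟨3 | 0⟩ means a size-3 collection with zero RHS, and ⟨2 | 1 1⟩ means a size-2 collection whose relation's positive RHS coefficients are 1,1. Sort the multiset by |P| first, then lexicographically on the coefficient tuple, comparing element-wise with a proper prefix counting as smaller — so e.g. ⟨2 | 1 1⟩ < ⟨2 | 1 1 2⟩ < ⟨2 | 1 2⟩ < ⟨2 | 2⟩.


Δ(Σ) — 8 vertices, 20 min non-faces:

  {1,2}:  v_{1} + v_{2} = 0 ; sig = ⟨2 | 0⟩
  {4,5}:  v_{4} + v_{5} = 0 ; sig = ⟨2 | 0⟩
  {0,1}:  v_{0} + v_{1} = v_{7} ; sig = ⟨2 | 1⟩
  {0,5}:  v_{0} + v_{5} = v_{3} ; sig = ⟨2 | 1⟩
  {1,4}:  v_{1} + v_{4} = v_{6} ; sig = ⟨2 | 1⟩
  {2,6}:  v_{2} + v_{6} = v_{4} ; sig = ⟨2 | 1⟩
  {2,7}:  v_{2} + v_{7} = v_{0} ; sig = ⟨2 | 1⟩
  {3,4}:  v_{3} + v_{4} = v_{0} ; sig = ⟨2 | 1⟩
  {3,5}:  v_{3} + v_{5} = v_{6} ; sig = ⟨2 | 1⟩
  {3,6}:  v_{3} + v_{6} = v_{7} ; sig = ⟨2 | 1⟩
  {4,6}:  v_{4} + v_{6} = v_{3} ; sig = ⟨2 | 1⟩
  {5,6}:  v_{5} + v_{6} = v_{1} ; sig = ⟨2 | 1⟩
  {0,6}:  v_{0} + v_{6} = 2·v_{3} ; sig = ⟨2 | 2⟩
  {1,3}:  v_{1} + v_{3} = 2·v_{6} ; sig = ⟨2 | 2⟩
  {2,3}:  v_{2} + v_{3} = 2·v_{4} ; sig = ⟨2 | 2⟩
  {4,7}:  v_{4} + v_{7} = 2·v_{3} ; sig = ⟨2 | 2⟩
  {5,7}:  v_{5} + v_{7} = 2·v_{6} ; sig = ⟨2 | 2⟩
  {0,2}:  v_{0} + v_{2} = 3·v_{4} ; sig = ⟨2 | 3⟩
  {0,7}:  v_{0} + v_{7} = 3·v_{3} ; sig = ⟨2 | 3⟩
  {1,7}:  v_{1} + v_{7} = 3·v_{6} ; sig = ⟨2 | 3⟩

Hence PRS(X_Σ) =
    ⟨2 | 0⟩
    ⟨2 | 0⟩
    ⟨2 | 1⟩
    ⟨2 | 1⟩
    ⟨2 | 1⟩
    ⟨2 | 1⟩
    ⟨2 | 1⟩
    ⟨2 | 1⟩
    ⟨2 | 1⟩
    ⟨2 | 1⟩
    ⟨2 | 1⟩
    ⟨2 | 1⟩
    ⟨2 | 2⟩
    ⟨2 | 2⟩
    ⟨2 | 2⟩
    ⟨2 | 2⟩
    ⟨2 | 2⟩
    ⟨2 | 3⟩
    ⟨2 | 3⟩
    ⟨2 | 3⟩
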